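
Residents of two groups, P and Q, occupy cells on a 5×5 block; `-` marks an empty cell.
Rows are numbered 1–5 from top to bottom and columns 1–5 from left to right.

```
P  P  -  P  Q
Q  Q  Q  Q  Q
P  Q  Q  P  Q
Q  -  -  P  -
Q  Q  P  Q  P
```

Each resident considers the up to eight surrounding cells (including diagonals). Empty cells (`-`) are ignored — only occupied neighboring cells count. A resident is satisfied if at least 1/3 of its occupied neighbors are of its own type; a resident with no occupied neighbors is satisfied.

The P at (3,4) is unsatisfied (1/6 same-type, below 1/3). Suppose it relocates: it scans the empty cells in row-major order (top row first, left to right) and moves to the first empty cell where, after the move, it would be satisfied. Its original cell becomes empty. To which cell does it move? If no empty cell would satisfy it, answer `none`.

Vacating (3,4). Empty cells in order:
  (1,3): 2/5 same-type → satisfied — stop here.

(1,3)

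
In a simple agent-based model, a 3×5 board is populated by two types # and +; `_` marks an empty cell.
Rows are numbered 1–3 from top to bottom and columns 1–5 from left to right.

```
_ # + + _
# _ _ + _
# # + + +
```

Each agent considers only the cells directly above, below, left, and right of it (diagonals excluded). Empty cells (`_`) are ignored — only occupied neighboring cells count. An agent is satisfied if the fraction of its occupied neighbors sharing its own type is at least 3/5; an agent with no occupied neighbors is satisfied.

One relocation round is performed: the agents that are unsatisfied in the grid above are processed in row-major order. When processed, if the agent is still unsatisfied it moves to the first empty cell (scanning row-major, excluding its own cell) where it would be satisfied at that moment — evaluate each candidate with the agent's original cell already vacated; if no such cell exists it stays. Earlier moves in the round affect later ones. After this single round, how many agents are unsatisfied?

0

Initially unsatisfied (in order): (1,2), (1,3), (3,2), (3,3).
  (1,2) → (1,1).
  (1,3): now satisfied by earlier moves; stays.
  (3,2) → (2,2).
  (3,3): now satisfied by earlier moves; stays.
Resulting grid:
# _ + + _
# # _ + _
# _ + + +
All satisfied now.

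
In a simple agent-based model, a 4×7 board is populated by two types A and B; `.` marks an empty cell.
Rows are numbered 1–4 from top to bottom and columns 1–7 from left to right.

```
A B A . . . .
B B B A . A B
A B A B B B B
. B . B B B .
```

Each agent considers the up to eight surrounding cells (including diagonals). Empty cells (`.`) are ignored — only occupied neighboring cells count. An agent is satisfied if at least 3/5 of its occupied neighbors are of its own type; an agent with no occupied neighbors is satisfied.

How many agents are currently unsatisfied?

Row 1: (1,1)A 0/3 unhappy · (1,2)B 3/5 ok · (1,3)A 1/4 unhappy
Row 2: (2,1)B 3/5 ok · (2,2)B 4/8 unhappy · (2,3)B 4/7 unhappy · (2,4)A 2/5 unhappy · (2,6)A 0/4 unhappy · (2,7)B 2/3 ok
Row 3: (3,1)A 0/4 unhappy · (3,2)B 4/6 ok · (3,3)A 1/7 unhappy · (3,4)B 4/6 ok · (3,5)B 5/7 ok · (3,6)B 5/6 ok · (3,7)B 3/4 ok
Row 4: (4,2)B 1/3 unhappy · (4,4)B 3/4 ok · (4,5)B 5/5 ok · (4,6)B 4/4 ok
Unsatisfied: (1,1), (1,3), (2,2), (2,3), (2,4), (2,6), (3,1), (3,3), (4,2) — 9 in total.

9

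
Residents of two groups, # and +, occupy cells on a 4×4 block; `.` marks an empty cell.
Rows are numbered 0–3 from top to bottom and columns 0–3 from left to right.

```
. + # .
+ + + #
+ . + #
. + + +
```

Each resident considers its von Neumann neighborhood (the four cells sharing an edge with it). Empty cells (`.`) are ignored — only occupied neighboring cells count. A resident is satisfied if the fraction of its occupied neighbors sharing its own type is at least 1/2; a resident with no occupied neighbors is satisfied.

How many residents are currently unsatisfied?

2

(0,1)+ 1/2 ✓
(0,2)# 0/2 ✗
(1,0)+ 2/2 ✓
(1,1)+ 3/3 ✓
(1,2)+ 2/4 ✓
(1,3)# 1/2 ✓
(2,0)+ 1/1 ✓
(2,2)+ 2/3 ✓
(2,3)# 1/3 ✗
(3,1)+ 1/1 ✓
(3,2)+ 3/3 ✓
(3,3)+ 1/2 ✓
Unsatisfied: (0,2), (2,3) — 2 in total.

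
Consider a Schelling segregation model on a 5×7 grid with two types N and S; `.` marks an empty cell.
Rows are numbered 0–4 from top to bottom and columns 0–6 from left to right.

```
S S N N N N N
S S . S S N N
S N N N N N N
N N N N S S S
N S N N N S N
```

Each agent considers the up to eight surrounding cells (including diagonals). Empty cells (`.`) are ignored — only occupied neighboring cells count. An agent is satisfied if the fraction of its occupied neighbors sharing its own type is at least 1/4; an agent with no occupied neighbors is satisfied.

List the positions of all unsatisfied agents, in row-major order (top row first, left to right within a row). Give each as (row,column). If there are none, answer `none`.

Row 0: (0,0)S 3/3 ✓ · (0,1)S 3/4 ✓ · (0,2)N 1/4 ✓ · (0,3)N 2/4 ✓ · (0,4)N 3/5 ✓ · (0,5)N 4/5 ✓ · (0,6)N 3/3 ✓
Row 1: (1,0)S 4/5 ✓ · (1,1)S 4/7 ✓ · (1,3)S 1/7 ✗ · (1,4)S 1/8 ✗ · (1,5)N 7/8 ✓ · (1,6)N 5/5 ✓
Row 2: (2,0)S 2/5 ✓ · (2,1)N 4/7 ✓ · (2,2)N 5/7 ✓ · (2,3)N 4/7 ✓ · (2,4)N 4/8 ✓ · (2,5)N 4/8 ✓ · (2,6)N 3/5 ✓
Row 3: (3,0)N 3/5 ✓ · (3,1)N 6/8 ✓ · (3,2)N 7/8 ✓ · (3,3)N 7/8 ✓ · (3,4)S 2/8 ✓ · (3,5)S 3/8 ✓ · (3,6)S 2/5 ✓
Row 4: (4,0)N 2/3 ✓ · (4,1)S 0/5 ✗ · (4,2)N 4/5 ✓ · (4,3)N 4/5 ✓ · (4,4)N 2/5 ✓ · (4,5)S 3/5 ✓ · (4,6)N 0/3 ✗

(1,3), (1,4), (4,1), (4,6)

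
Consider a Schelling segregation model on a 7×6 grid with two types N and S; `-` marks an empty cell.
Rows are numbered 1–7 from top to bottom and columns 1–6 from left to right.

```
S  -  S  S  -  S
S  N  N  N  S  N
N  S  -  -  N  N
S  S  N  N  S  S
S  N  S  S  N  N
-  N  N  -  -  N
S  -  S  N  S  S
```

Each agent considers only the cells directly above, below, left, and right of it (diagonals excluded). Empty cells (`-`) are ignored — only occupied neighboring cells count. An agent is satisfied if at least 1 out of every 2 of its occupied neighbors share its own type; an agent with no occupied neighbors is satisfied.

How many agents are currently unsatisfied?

20

Row 1: (1,1)S 1/1 satisfied · (1,3)S 1/2 satisfied · (1,4)S 1/2 satisfied · (1,6)S 0/1 not
Row 2: (2,1)S 1/3 not · (2,2)N 1/3 not · (2,3)N 2/3 satisfied · (2,4)N 1/3 not · (2,5)S 0/3 not · (2,6)N 1/3 not
Row 3: (3,1)N 0/3 not · (3,2)S 1/3 not · (3,5)N 1/3 not · (3,6)N 2/3 satisfied
Row 4: (4,1)S 2/3 satisfied · (4,2)S 2/4 satisfied · (4,3)N 1/3 not · (4,4)N 1/3 not · (4,5)S 1/4 not · (4,6)S 1/3 not
Row 5: (5,1)S 1/2 satisfied · (5,2)N 1/4 not · (5,3)S 1/4 not · (5,4)S 1/3 not · (5,5)N 1/3 not · (5,6)N 2/3 satisfied
Row 6: (6,2)N 2/2 satisfied · (6,3)N 1/3 not · (6,6)N 1/2 satisfied
Row 7: (7,1)S 0/0 satisfied · (7,3)S 0/2 not · (7,4)N 0/2 not · (7,5)S 1/2 satisfied · (7,6)S 1/2 satisfied
Unsatisfied: (1,6), (2,1), (2,2), (2,4), (2,5), (2,6), (3,1), (3,2), (3,5), (4,3), (4,4), (4,5), (4,6), (5,2), (5,3), (5,4), (5,5), (6,3), (7,3), (7,4) — 20 in total.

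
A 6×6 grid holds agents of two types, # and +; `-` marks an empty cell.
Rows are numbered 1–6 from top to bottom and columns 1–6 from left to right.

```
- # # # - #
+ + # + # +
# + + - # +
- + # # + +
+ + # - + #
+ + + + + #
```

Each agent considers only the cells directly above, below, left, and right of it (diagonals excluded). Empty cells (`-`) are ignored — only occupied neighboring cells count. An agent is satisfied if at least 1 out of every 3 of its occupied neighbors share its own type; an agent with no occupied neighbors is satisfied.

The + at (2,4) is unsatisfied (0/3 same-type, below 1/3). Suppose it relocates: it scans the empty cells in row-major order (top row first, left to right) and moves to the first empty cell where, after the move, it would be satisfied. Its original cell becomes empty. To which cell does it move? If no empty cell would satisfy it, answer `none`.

(1,1)

Vacating (2,4). Empty cells in order:
  (1,1): 1/2 same-type → satisfied — stop here.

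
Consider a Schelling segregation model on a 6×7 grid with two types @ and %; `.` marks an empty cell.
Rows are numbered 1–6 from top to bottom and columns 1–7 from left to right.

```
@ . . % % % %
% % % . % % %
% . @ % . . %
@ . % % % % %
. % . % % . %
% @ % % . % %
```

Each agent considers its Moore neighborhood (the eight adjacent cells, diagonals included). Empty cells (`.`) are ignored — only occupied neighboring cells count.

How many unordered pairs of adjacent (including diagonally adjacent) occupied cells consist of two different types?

12

Scan each occupied cell's neighbors to the right and below (and the two forward diagonals) so each pair is counted once.
From row 1: 2 unlike of 14 pairs (running 2/14).
From row 2: 2 unlike of 12 pairs (running 4/26).
From row 3: 4 unlike of 9 pairs (running 8/35).
From row 4: 1 unlike of 14 pairs (running 9/49).
From row 5: 1 unlike of 10 pairs (running 10/59).
From row 6: 2 unlike of 4 pairs (running 12/63).
Total adjacent occupied pairs: 63; unlike-type pairs: 12.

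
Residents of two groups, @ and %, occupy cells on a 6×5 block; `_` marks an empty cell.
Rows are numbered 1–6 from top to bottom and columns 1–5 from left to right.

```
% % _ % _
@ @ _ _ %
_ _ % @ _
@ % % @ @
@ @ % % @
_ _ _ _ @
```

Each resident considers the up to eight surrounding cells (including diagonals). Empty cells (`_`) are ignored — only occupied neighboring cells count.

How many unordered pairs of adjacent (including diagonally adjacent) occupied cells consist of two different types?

20

Scan each occupied cell's neighbors to the right and below (and the two forward diagonals) so each pair is counted once.
Row 1: %(1,1)–%(1,2)= %(1,1)–@(2,1)≠ %(1,1)–@(2,2)≠ %(1,2)–@(2,2)≠ %(1,2)–@(2,1)≠ %(1,4)–%(2,5)=  → 4/6 unlike.
Row 2: @(2,1)–@(2,2)= @(2,2)–%(3,3)≠ %(2,5)–@(3,4)≠  → 2/3 unlike.
Row 3: %(3,3)–@(3,4)≠ %(3,3)–%(4,3)= %(3,3)–@(4,4)≠ %(3,3)–%(4,2)= @(3,4)–@(4,4)= @(3,4)–@(4,5)= @(3,4)–%(4,3)≠  → 3/7 unlike.
Row 4: @(4,1)–%(4,2)≠ @(4,1)–@(5,1)= @(4,1)–@(5,2)= %(4,2)–%(4,3)= %(4,2)–@(5,2)≠ %(4,2)–%(5,3)= %(4,2)–@(5,1)≠ %(4,3)–@(4,4)≠ %(4,3)–%(5,3)= %(4,3)–%(5,4)= %(4,3)–@(5,2)≠ @(4,4)–@(4,5)= @(4,4)–%(5,4)≠ @(4,4)–@(5,5)= @(4,4)–%(5,3)≠ @(4,5)–@(5,5)= @(4,5)–%(5,4)≠  → 8/17 unlike.
Row 5: @(5,1)–@(5,2)= @(5,2)–%(5,3)≠ %(5,3)–%(5,4)= %(5,4)–@(5,5)≠ %(5,4)–@(6,5)≠ @(5,5)–@(6,5)=  → 3/6 unlike.
Total adjacent occupied pairs: 39; unlike-type pairs: 20.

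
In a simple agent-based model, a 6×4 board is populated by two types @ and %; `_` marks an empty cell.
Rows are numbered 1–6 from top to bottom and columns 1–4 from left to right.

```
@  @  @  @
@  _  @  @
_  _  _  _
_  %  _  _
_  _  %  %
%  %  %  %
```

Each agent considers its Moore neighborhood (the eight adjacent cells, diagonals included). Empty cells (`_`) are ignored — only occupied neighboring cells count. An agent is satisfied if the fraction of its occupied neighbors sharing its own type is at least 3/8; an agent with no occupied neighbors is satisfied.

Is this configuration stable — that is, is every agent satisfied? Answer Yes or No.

Yes

(1,1)@ 2/2 ok
(1,2)@ 4/4 ok
(1,3)@ 4/4 ok
(1,4)@ 3/3 ok
(2,1)@ 2/2 ok
(2,3)@ 4/4 ok
(2,4)@ 3/3 ok
(4,2)% 1/1 ok
(5,3)% 5/5 ok
(5,4)% 3/3 ok
(6,1)% 1/1 ok
(6,2)% 3/3 ok
(6,3)% 4/4 ok
(6,4)% 3/3 ok
All meet the threshold, so the configuration is stable.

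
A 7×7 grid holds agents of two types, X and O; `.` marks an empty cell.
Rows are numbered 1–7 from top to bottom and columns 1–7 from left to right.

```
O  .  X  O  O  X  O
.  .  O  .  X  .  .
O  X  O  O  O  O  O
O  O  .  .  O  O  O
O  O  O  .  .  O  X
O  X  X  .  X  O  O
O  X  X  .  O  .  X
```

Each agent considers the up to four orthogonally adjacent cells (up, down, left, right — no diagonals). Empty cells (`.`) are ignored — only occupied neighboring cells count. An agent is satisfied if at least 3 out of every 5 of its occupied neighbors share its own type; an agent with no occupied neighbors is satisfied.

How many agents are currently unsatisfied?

17

Row 1: (1,1)O 0/0 ok · (1,3)X 0/2 unhappy · (1,4)O 1/2 unhappy · (1,5)O 1/3 unhappy · (1,6)X 0/2 unhappy · (1,7)O 0/1 unhappy
Row 2: (2,3)O 1/2 unhappy · (2,5)X 0/2 unhappy
Row 3: (3,1)O 1/2 unhappy · (3,2)X 0/3 unhappy · (3,3)O 2/3 ok · (3,4)O 2/2 ok · (3,5)O 3/4 ok · (3,6)O 3/3 ok · (3,7)O 2/2 ok
Row 4: (4,1)O 3/3 ok · (4,2)O 2/3 ok · (4,5)O 2/2 ok · (4,6)O 4/4 ok · (4,7)O 2/3 ok
Row 5: (5,1)O 3/3 ok · (5,2)O 3/4 ok · (5,3)O 1/2 unhappy · (5,6)O 2/3 ok · (5,7)X 0/3 unhappy
Row 6: (6,1)O 2/3 ok · (6,2)X 2/4 unhappy · (6,3)X 2/3 ok · (6,5)X 0/2 unhappy · (6,6)O 2/3 ok · (6,7)O 1/3 unhappy
Row 7: (7,1)O 1/2 unhappy · (7,2)X 2/3 ok · (7,3)X 2/2 ok · (7,5)O 0/1 unhappy · (7,7)X 0/1 unhappy
Unsatisfied: (1,3), (1,4), (1,5), (1,6), (1,7), (2,3), (2,5), (3,1), (3,2), (5,3), (5,7), (6,2), (6,5), (6,7), (7,1), (7,5), (7,7) — 17 in total.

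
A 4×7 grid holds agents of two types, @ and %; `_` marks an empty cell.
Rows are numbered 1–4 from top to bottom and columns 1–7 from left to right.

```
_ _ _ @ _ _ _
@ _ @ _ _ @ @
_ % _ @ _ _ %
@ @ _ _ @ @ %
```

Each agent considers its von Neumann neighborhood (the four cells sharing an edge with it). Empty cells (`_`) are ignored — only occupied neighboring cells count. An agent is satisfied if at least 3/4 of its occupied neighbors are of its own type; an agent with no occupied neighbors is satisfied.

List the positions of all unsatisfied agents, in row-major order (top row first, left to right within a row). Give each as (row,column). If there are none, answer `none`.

(1,4)@ 0/0 ✓
(2,1)@ 0/0 ✓
(2,3)@ 0/0 ✓
(2,6)@ 1/1 ✓
(2,7)@ 1/2 ✗
(3,2)% 0/1 ✗
(3,4)@ 0/0 ✓
(3,7)% 1/2 ✗
(4,1)@ 1/1 ✓
(4,2)@ 1/2 ✗
(4,5)@ 1/1 ✓
(4,6)@ 1/2 ✗
(4,7)% 1/2 ✗

(2,7), (3,2), (3,7), (4,2), (4,6), (4,7)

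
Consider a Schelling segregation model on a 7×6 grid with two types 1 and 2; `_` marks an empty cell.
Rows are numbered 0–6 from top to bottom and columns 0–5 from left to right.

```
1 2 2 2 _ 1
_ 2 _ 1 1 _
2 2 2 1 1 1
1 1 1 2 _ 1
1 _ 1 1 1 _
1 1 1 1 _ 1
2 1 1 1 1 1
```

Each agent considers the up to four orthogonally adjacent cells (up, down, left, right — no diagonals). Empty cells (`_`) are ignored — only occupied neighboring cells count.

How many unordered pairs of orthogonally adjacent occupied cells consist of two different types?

11

Scan each occupied cell's neighbors to the right and below so each pair is counted once.
From row 0: 2 unlike of 5 pairs (running 2/5).
From row 1: 0 unlike of 4 pairs (running 2/9).
From row 2: 5 unlike of 10 pairs (running 7/19).
From row 3: 2 unlike of 6 pairs (running 9/25).
From row 4: 0 unlike of 5 pairs (running 9/30).
From row 5: 1 unlike of 8 pairs (running 10/38).
From row 6: 1 unlike of 5 pairs (running 11/43).
Total adjacent occupied pairs: 43; unlike-type pairs: 11.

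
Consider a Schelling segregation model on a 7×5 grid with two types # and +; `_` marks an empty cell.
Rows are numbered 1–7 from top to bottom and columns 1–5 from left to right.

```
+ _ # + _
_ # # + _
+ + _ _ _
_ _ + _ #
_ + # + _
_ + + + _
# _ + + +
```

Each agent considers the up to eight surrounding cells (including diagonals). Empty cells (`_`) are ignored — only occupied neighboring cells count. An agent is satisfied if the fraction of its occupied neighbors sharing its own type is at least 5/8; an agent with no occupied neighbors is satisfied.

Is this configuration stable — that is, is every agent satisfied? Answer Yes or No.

(1,1)+ 0/1 ✗
(1,3)# 2/4 ✗
(1,4)+ 1/3 ✗
(2,2)# 2/5 ✗
(2,3)# 2/5 ✗
(2,4)+ 1/3 ✗
(3,1)+ 1/2 ✗
(3,2)+ 2/4 ✗
(4,3)+ 3/4 ✓
(4,5)# 0/1 ✗
(5,2)+ 3/4 ✓
(5,3)# 0/6 ✗
(5,4)+ 3/5 ✗
(6,2)+ 3/5 ✗
(6,3)+ 6/7 ✓
(6,4)+ 5/6 ✓
(7,1)# 0/1 ✗
(7,3)+ 4/4 ✓
(7,4)+ 4/4 ✓
(7,5)+ 2/2 ✓
For instance (1,1) has only 0/1 same-type neighbors, below 5/8.

No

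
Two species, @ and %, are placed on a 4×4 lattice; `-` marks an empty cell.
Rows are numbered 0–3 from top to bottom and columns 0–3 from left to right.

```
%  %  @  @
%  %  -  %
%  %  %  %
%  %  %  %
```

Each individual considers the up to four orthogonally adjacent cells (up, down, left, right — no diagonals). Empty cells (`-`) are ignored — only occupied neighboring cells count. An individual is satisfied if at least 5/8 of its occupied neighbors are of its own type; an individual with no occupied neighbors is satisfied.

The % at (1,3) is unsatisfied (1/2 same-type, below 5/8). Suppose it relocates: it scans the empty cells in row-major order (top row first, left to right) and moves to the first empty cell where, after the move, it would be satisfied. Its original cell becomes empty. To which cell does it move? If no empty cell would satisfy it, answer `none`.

(1,2)

Vacating (1,3). Empty cells in order:
  (1,2): 2/3 same-type → satisfied — stop here.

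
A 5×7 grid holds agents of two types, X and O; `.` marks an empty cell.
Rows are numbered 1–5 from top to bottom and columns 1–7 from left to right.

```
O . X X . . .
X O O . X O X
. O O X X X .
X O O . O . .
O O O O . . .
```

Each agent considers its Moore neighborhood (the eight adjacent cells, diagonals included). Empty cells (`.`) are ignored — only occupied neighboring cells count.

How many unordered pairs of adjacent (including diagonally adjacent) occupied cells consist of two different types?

Scan each occupied cell's neighbors to the right and below (and the two forward diagonals) so each pair is counted once.
From row 1: 4 unlike of 7 pairs (running 4/7).
From row 2: 7 unlike of 16 pairs (running 11/23).
From row 3: 6 unlike of 13 pairs (running 17/36).
From row 4: 3 unlike of 11 pairs (running 20/47).
From row 5: 0 unlike of 3 pairs (running 20/50).
Total adjacent occupied pairs: 50; unlike-type pairs: 20.

20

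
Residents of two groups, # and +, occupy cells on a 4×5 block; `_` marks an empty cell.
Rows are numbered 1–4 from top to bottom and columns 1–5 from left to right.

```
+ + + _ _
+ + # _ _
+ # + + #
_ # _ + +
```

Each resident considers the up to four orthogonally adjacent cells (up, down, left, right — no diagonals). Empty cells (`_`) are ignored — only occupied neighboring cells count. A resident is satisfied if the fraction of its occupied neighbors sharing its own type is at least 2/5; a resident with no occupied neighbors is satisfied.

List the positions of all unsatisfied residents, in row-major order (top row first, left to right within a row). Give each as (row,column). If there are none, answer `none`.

Row 1: (1,1)+ 2/2 ok · (1,2)+ 3/3 ok · (1,3)+ 1/2 ok
Row 2: (2,1)+ 3/3 ok · (2,2)+ 2/4 ok · (2,3)# 0/3 unhappy
Row 3: (3,1)+ 1/2 ok · (3,2)# 1/4 unhappy · (3,3)+ 1/3 unhappy · (3,4)+ 2/3 ok · (3,5)# 0/2 unhappy
Row 4: (4,2)# 1/1 ok · (4,4)+ 2/2 ok · (4,5)+ 1/2 ok

(2,3), (3,2), (3,3), (3,5)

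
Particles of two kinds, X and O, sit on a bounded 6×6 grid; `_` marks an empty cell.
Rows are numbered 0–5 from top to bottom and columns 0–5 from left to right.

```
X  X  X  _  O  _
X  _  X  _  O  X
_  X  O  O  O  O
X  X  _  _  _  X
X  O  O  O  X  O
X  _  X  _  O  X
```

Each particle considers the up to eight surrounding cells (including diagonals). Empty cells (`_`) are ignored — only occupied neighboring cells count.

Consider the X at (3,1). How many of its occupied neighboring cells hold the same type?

Occupied neighbors of (3,1): (2,1)=X, (2,2)=O, (3,0)=X, (4,0)=X, (4,1)=O, (4,2)=O.
Same type (X): 3 of 6.

3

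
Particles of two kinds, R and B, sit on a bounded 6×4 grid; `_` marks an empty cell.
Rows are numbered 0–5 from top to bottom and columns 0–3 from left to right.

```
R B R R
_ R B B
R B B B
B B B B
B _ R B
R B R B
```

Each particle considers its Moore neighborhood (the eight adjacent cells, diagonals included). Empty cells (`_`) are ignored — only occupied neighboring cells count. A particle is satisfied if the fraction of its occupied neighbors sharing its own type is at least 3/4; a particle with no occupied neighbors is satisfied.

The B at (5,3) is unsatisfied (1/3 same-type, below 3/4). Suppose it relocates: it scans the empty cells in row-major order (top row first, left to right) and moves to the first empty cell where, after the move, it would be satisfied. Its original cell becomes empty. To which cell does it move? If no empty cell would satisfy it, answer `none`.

Vacating (5,3). Empty cells in order:
  (1,0): 2/5 same-type → still unsatisfied.
  (4,1): 5/8 same-type → still unsatisfied.

none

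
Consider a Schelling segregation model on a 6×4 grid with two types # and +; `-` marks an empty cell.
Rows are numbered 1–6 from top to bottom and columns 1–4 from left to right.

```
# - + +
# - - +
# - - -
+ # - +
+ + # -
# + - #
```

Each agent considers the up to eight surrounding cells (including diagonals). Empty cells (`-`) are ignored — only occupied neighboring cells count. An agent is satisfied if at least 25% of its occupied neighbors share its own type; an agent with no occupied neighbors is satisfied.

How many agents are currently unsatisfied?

(1,1)# 1/1 ✓
(1,3)+ 2/2 ✓
(1,4)+ 2/2 ✓
(2,1)# 2/2 ✓
(2,4)+ 2/2 ✓
(3,1)# 2/3 ✓
(4,1)+ 2/4 ✓
(4,2)# 2/5 ✓
(4,4)+ 0/1 ✗
(5,1)+ 3/5 ✓
(5,2)+ 3/6 ✓
(5,3)# 2/5 ✓
(6,1)# 0/3 ✗
(6,2)+ 2/4 ✓
(6,4)# 1/1 ✓
Unsatisfied: (4,4), (6,1) — 2 in total.

2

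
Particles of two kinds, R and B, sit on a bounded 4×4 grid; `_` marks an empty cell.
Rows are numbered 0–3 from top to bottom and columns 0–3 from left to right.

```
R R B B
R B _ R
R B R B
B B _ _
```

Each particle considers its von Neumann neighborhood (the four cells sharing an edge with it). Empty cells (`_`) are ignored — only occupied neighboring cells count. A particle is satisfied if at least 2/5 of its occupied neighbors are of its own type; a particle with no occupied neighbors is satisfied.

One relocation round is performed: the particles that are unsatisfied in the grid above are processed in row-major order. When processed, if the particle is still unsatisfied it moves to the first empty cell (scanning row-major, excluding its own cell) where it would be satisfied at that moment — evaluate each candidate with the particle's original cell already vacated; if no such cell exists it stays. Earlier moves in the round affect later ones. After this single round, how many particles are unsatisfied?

2

Initially unsatisfied (in order): (0,1), (1,1), (1,3), (2,0), (2,2), (2,3).
  (0,1) → (1,2).
  (1,1) → (0,1).
  (1,3) → (1,1).
  (2,0) → (3,2).
  (2,2): now satisfied by earlier moves; stays.
  (2,3) → (1,3).
Resulting grid:
R B B B
R R R B
_ B R _
B B R _
Unsatisfied now: (0,1), (2,1).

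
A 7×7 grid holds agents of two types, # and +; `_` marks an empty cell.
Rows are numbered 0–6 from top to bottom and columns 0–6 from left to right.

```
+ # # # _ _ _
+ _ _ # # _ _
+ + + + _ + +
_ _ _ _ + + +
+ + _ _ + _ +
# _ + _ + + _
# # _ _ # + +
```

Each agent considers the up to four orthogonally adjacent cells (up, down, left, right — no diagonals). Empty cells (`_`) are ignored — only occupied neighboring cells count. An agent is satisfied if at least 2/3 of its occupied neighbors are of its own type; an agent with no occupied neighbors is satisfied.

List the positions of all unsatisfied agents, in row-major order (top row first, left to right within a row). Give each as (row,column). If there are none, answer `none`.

Row 0: (0,0)+ 1/2 ✗ · (0,1)# 1/2 ✗ · (0,2)# 2/2 ✓ · (0,3)# 2/2 ✓
Row 1: (1,0)+ 2/2 ✓ · (1,3)# 2/3 ✓ · (1,4)# 1/1 ✓
Row 2: (2,0)+ 2/2 ✓ · (2,1)+ 2/2 ✓ · (2,2)+ 2/2 ✓ · (2,3)+ 1/2 ✗ · (2,5)+ 2/2 ✓ · (2,6)+ 2/2 ✓
Row 3: (3,4)+ 2/2 ✓ · (3,5)+ 3/3 ✓ · (3,6)+ 3/3 ✓
Row 4: (4,0)+ 1/2 ✗ · (4,1)+ 1/1 ✓ · (4,4)+ 2/2 ✓ · (4,6)+ 1/1 ✓
Row 5: (5,0)# 1/2 ✗ · (5,2)+ 0/0 ✓ · (5,4)+ 2/3 ✓ · (5,5)+ 2/2 ✓
Row 6: (6,0)# 2/2 ✓ · (6,1)# 1/1 ✓ · (6,4)# 0/2 ✗ · (6,5)+ 2/3 ✓ · (6,6)+ 1/1 ✓

(0,0), (0,1), (2,3), (4,0), (5,0), (6,4)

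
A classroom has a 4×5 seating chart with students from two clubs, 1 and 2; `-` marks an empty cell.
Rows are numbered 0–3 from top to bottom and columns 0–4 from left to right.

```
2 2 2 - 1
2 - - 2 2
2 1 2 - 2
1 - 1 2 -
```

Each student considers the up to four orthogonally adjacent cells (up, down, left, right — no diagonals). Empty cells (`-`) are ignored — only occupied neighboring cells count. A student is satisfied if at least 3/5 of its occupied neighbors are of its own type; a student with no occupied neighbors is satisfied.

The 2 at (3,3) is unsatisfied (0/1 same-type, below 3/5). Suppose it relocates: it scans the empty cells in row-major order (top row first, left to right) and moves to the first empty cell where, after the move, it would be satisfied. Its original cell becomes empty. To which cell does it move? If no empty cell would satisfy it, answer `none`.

Vacating (3,3). Empty cells in order:
  (0,3): 2/3 same-type → satisfied — stop here.

(0,3)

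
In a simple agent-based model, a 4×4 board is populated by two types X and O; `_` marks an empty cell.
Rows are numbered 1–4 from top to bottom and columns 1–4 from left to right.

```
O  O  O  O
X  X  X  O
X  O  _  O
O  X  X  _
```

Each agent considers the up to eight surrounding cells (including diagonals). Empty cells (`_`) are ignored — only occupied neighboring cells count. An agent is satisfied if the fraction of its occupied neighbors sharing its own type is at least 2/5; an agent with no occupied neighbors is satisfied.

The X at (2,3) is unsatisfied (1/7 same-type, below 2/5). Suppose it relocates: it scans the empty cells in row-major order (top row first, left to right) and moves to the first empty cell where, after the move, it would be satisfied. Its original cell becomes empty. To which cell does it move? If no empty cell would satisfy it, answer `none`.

Vacating (2,3). Empty cells in order:
  (3,3): 3/6 same-type → satisfied — stop here.

(3,3)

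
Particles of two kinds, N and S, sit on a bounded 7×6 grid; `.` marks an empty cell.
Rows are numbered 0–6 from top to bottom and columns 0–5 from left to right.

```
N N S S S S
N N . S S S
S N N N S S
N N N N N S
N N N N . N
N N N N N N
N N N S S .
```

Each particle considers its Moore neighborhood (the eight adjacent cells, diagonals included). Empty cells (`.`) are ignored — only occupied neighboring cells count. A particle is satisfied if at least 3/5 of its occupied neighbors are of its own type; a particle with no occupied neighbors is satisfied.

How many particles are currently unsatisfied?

(0,0)N 3/3 ok
(0,1)N 3/4 ok
(0,2)S 2/4 unhappy
(0,3)S 4/4 ok
(0,4)S 5/5 ok
(0,5)S 3/3 ok
(1,0)N 4/5 ok
(1,1)N 5/7 ok
(1,3)S 5/7 ok
(1,4)S 7/8 ok
(1,5)S 5/5 ok
(2,0)S 0/5 unhappy
(2,1)N 6/7 ok
(2,2)N 6/7 ok
(2,3)N 4/7 unhappy
(2,4)S 5/8 ok
(2,5)S 4/5 ok
(3,0)N 4/5 ok
(3,1)N 7/8 ok
(3,2)N 8/8 ok
(3,3)N 6/7 ok
(3,4)N 4/7 unhappy
(3,5)S 2/4 unhappy
(4,0)N 5/5 ok
(4,1)N 8/8 ok
(4,2)N 8/8 ok
(4,3)N 7/7 ok
(4,5)N 3/4 ok
(5,0)N 5/5 ok
(5,1)N 8/8 ok
(5,2)N 7/8 ok
(5,3)N 5/7 ok
(5,4)N 4/6 ok
(5,5)N 2/3 ok
(6,0)N 3/3 ok
(6,1)N 5/5 ok
(6,2)N 4/5 ok
(6,3)S 1/5 unhappy
(6,4)S 1/4 unhappy
Unsatisfied: (0,2), (2,0), (2,3), (3,4), (3,5), (6,3), (6,4) — 7 in total.

7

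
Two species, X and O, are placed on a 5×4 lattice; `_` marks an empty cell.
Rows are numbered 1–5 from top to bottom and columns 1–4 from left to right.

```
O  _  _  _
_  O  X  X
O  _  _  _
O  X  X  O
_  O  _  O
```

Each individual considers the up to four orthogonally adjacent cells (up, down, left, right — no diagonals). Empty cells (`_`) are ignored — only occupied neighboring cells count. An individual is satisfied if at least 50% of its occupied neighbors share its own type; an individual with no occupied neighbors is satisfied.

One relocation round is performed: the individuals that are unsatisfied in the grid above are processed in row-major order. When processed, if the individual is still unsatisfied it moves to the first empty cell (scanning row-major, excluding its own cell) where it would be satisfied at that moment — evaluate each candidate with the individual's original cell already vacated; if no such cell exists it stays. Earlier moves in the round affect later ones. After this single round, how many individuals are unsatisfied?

Initially unsatisfied (in order): (2,2), (4,2), (5,2).
  (2,2) → (1,2).
  (4,2) → (1,3).
  (5,2): now satisfied by earlier moves; stays.
Resulting grid:
O O X _
_ _ X X
O _ _ _
O _ X O
_ O _ O
Unsatisfied now: (4,3).

1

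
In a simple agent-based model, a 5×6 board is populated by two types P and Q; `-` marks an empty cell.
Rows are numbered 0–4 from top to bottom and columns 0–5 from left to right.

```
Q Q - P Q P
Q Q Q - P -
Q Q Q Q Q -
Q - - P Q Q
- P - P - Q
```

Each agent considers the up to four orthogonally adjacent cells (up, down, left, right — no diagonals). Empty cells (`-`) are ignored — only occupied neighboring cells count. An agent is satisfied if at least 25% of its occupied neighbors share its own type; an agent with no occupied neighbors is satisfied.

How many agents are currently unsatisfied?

4

(0,0)Q 2/2 ✓
(0,1)Q 2/2 ✓
(0,3)P 0/1 ✗
(0,4)Q 0/3 ✗
(0,5)P 0/1 ✗
(1,0)Q 3/3 ✓
(1,1)Q 4/4 ✓
(1,2)Q 2/2 ✓
(1,4)P 0/2 ✗
(2,0)Q 3/3 ✓
(2,1)Q 3/3 ✓
(2,2)Q 3/3 ✓
(2,3)Q 2/3 ✓
(2,4)Q 2/3 ✓
(3,0)Q 1/1 ✓
(3,3)P 1/3 ✓
(3,4)Q 2/3 ✓
(3,5)Q 2/2 ✓
(4,1)P 0/0 ✓
(4,3)P 1/1 ✓
(4,5)Q 1/1 ✓
Unsatisfied: (0,3), (0,4), (0,5), (1,4) — 4 in total.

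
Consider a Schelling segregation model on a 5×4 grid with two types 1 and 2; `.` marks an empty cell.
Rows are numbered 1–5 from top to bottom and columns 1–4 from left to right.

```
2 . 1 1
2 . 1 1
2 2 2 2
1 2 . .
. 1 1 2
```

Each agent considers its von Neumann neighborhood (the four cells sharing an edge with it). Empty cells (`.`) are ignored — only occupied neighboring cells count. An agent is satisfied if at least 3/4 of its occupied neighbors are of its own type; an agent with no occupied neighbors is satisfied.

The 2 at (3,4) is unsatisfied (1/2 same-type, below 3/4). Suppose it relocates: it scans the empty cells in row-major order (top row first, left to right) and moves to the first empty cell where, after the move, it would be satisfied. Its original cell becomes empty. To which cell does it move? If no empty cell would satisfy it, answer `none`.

Vacating (3,4). Empty cells in order:
  (1,2): 1/2 same-type → still unsatisfied.
  (2,2): 2/3 same-type → still unsatisfied.
  (4,3): 2/3 same-type → still unsatisfied.
  (4,4): 1/1 same-type → satisfied — stop here.

(4,4)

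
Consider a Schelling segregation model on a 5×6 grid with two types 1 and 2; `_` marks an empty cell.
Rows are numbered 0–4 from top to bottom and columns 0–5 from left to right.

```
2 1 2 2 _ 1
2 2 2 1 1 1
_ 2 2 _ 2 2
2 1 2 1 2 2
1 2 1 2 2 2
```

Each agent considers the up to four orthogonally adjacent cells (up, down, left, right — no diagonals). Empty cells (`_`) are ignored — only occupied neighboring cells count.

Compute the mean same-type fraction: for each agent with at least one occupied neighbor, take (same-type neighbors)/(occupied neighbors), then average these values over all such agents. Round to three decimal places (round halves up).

0.525

Row 0: (0,0)2 1/2 · (0,1)1 0/3 · (0,2)2 2/3 · (0,3)2 1/2 · (0,5)1 1/1
Row 1: (1,0)2 2/2 · (1,1)2 3/4 · (1,2)2 3/4 · (1,3)1 1/3 · (1,4)1 2/3 · (1,5)1 2/3
Row 2: (2,1)2 2/3 · (2,2)2 3/3 · (2,4)2 2/3 · (2,5)2 2/3
Row 3: (3,0)2 0/2 · (3,1)1 0/4 · (3,2)2 1/4 · (3,3)1 0/3 · (3,4)2 3/4 · (3,5)2 3/3
Row 4: (4,0)1 0/2 · (4,1)2 0/3 · (4,2)1 0/3 · (4,3)2 1/3 · (4,4)2 3/3 · (4,5)2 2/2
Sum over 27 agents: 1/2 + 0/3 + 2/3 + 1/2 + 1/1 + 2/2 + 3/4 + 3/4 + 1/3 + 2/3 + 2/3 + 2/3 + 3/3 + 2/3 + 2/3 + 0/2 + 0/4 + 1/4 + 0/3 + 3/4 + 3/3 + 0/2 + 0/3 + 0/3 + 1/3 + 3/3 + 2/2 = 85/6; mean = 85/6 ÷ 27 = 85/162 = 0.524691… → 0.525.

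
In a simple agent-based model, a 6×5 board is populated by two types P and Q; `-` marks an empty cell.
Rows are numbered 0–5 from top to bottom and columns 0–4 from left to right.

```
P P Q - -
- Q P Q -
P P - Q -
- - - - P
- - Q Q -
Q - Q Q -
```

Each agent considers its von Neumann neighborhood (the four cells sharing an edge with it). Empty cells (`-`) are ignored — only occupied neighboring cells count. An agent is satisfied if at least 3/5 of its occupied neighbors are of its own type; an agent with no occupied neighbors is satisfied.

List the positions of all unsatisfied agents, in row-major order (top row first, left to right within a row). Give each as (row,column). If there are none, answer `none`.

(0,1), (0,2), (1,1), (1,2), (1,3), (2,1)

(0,0)P 1/1 satisfied
(0,1)P 1/3 not
(0,2)Q 0/2 not
(1,1)Q 0/3 not
(1,2)P 0/3 not
(1,3)Q 1/2 not
(2,0)P 1/1 satisfied
(2,1)P 1/2 not
(2,3)Q 1/1 satisfied
(3,4)P 0/0 satisfied
(4,2)Q 2/2 satisfied
(4,3)Q 2/2 satisfied
(5,0)Q 0/0 satisfied
(5,2)Q 2/2 satisfied
(5,3)Q 2/2 satisfied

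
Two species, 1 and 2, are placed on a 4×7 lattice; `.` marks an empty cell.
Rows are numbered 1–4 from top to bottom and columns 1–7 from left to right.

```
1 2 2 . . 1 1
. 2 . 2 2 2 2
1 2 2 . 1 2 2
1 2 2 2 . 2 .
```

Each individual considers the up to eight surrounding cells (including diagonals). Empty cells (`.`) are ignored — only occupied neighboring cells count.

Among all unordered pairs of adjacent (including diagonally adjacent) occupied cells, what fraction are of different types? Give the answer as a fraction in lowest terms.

9/23

Scan each occupied cell's neighbors to the right and below (and the two forward diagonals) so each pair is counted once.
From row 1: 7 unlike of 12 pairs (running 7/12).
From row 2: 4 unlike of 15 pairs (running 11/27).
From row 3: 6 unlike of 16 pairs (running 17/43).
From row 4: 1 unlike of 3 pairs (running 18/46).
Total adjacent occupied pairs: 46; unlike-type pairs: 18.
18/46 reduces to 9/23.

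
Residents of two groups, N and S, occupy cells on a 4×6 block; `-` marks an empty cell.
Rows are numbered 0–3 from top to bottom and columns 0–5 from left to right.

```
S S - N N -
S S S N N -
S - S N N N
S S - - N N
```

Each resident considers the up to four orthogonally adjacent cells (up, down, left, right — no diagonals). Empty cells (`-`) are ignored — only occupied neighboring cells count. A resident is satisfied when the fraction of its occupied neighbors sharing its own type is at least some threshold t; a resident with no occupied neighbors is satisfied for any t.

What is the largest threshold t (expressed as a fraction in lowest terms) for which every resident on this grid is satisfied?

1/2

Row 0: (0,0)S 2/2 · (0,1)S 2/2 · (0,3)N 2/2 · (0,4)N 2/2
Row 1: (1,0)S 3/3 · (1,1)S 3/3 · (1,2)S 2/3 · (1,3)N 3/4 · (1,4)N 3/3
Row 2: (2,0)S 2/2 · (2,2)S 1/2 · (2,3)N 2/3 · (2,4)N 4/4 · (2,5)N 2/2
Row 3: (3,0)S 2/2 · (3,1)S 1/1 · (3,4)N 2/2 · (3,5)N 2/2
The smallest same-type fraction is 1/2 at (2,2), which reduces to 1/2. Any threshold above that leaves this resident unsatisfied.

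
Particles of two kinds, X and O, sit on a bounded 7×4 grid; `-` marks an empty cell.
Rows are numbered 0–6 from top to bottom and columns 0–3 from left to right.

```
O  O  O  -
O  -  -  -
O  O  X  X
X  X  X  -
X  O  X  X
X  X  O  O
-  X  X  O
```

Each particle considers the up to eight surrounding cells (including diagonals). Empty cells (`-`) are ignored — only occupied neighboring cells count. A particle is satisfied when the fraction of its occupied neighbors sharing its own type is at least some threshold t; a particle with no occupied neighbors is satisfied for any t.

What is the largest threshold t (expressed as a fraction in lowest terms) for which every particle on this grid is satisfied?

(0,0)O 2/2
(0,1)O 3/3
(0,2)O 1/1
(1,0)O 4/4
(2,0)O 2/4
(2,1)O 2/6
(2,2)X 3/4
(2,3)X 2/2
(3,0)X 2/5
(3,1)X 5/8
(3,2)X 5/7
(4,0)X 4/5
(4,1)O 1/8
(4,2)X 4/7
(4,3)X 2/4
(5,0)X 3/4
(5,1)X 5/7
(5,2)O 3/8
(5,3)O 2/5
(6,1)X 3/4
(6,2)X 2/5
(6,3)O 2/3
The smallest same-type fraction is 1/8 at (4,1), which reduces to 1/8. Any threshold above that leaves this particle unsatisfied.

1/8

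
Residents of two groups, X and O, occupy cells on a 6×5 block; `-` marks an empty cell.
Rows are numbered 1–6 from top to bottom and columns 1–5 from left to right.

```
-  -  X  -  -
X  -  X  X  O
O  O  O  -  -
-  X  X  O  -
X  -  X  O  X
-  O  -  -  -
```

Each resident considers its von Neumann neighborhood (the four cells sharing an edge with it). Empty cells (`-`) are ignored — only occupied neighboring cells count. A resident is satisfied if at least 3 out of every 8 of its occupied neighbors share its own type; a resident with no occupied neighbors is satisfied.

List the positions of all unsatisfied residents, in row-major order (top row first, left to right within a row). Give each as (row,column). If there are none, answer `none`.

(2,1), (2,5), (3,3), (5,4), (5,5)

(1,3)X 1/1 ok
(2,1)X 0/1 unhappy
(2,3)X 2/3 ok
(2,4)X 1/2 ok
(2,5)O 0/1 unhappy
(3,1)O 1/2 ok
(3,2)O 2/3 ok
(3,3)O 1/3 unhappy
(4,2)X 1/2 ok
(4,3)X 2/4 ok
(4,4)O 1/2 ok
(5,1)X 0/0 ok
(5,3)X 1/2 ok
(5,4)O 1/3 unhappy
(5,5)X 0/1 unhappy
(6,2)O 0/0 ok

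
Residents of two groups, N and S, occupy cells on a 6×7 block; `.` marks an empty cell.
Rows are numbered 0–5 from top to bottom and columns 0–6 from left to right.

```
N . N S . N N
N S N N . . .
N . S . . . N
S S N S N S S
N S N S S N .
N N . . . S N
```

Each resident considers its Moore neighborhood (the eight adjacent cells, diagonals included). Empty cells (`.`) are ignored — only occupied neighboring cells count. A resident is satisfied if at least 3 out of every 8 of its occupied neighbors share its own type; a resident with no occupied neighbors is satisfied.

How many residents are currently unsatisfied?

11

(0,0)N 1/2 ok
(0,2)N 2/4 ok
(0,3)S 0/3 unhappy
(0,5)N 1/1 ok
(0,6)N 1/1 ok
(1,0)N 2/3 ok
(1,1)S 1/6 unhappy
(1,2)N 2/5 ok
(1,3)N 2/4 ok
(2,0)N 1/4 unhappy
(2,2)S 3/6 ok
(2,6)N 0/2 unhappy
(3,0)S 2/4 ok
(3,1)S 3/7 ok
(3,2)N 1/6 unhappy
(3,3)S 3/6 ok
(3,4)N 1/5 unhappy
(3,5)S 2/5 ok
(3,6)S 1/3 unhappy
(4,0)N 2/5 ok
(4,1)S 2/7 unhappy
(4,2)N 2/6 unhappy
(4,3)S 2/5 ok
(4,4)S 4/6 ok
(4,5)N 2/6 unhappy
(5,0)N 2/3 ok
(5,1)N 3/4 ok
(5,5)S 1/3 unhappy
(5,6)N 1/2 ok
Unsatisfied: (0,3), (1,1), (2,0), (2,6), (3,2), (3,4), (3,6), (4,1), (4,2), (4,5), (5,5) — 11 in total.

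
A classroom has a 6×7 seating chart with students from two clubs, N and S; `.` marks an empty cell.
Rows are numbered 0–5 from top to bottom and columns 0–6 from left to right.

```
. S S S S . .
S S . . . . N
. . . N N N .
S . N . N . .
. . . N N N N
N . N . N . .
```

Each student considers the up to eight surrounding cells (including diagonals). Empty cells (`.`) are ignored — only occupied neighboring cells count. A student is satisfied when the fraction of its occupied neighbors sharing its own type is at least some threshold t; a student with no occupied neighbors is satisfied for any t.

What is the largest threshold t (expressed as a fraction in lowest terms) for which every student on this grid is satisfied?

1/1

Row 0: (0,1)S 3/3 · (0,2)S 3/3 · (0,3)S 2/2 · (0,4)S 1/1
Row 1: (1,0)S 2/2 · (1,1)S 3/3 · (1,6)N 1/1
Row 2: (2,3)N 3/3 · (2,4)N 3/3 · (2,5)N 3/3
Row 3: (3,0)S — no occupied neighbors · (3,2)N 2/2 · (3,4)N 6/6
Row 4: (4,3)N 5/5 · (4,4)N 4/4 · (4,5)N 4/4 · (4,6)N 1/1
Row 5: (5,0)N — no occupied neighbors · (5,2)N 1/1 · (5,4)N 3/3
The smallest same-type fraction is 3/3 at (0,1), which reduces to 1/1. Any threshold above that leaves this student unsatisfied.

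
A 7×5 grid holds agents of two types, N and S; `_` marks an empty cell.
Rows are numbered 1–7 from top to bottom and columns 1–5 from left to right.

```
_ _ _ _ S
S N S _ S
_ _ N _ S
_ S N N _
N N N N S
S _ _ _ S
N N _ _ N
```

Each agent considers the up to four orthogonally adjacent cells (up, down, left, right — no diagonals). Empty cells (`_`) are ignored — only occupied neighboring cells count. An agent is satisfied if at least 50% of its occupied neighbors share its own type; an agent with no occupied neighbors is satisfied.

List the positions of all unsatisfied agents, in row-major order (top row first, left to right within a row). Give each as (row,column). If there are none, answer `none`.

(1,5)S 1/1 ok
(2,1)S 0/1 unhappy
(2,2)N 0/2 unhappy
(2,3)S 0/2 unhappy
(2,5)S 2/2 ok
(3,3)N 1/2 ok
(3,5)S 1/1 ok
(4,2)S 0/2 unhappy
(4,3)N 3/4 ok
(4,4)N 2/2 ok
(5,1)N 1/2 ok
(5,2)N 2/3 ok
(5,3)N 3/3 ok
(5,4)N 2/3 ok
(5,5)S 1/2 ok
(6,1)S 0/2 unhappy
(6,5)S 1/2 ok
(7,1)N 1/2 ok
(7,2)N 1/1 ok
(7,5)N 0/1 unhappy

(2,1), (2,2), (2,3), (4,2), (6,1), (7,5)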